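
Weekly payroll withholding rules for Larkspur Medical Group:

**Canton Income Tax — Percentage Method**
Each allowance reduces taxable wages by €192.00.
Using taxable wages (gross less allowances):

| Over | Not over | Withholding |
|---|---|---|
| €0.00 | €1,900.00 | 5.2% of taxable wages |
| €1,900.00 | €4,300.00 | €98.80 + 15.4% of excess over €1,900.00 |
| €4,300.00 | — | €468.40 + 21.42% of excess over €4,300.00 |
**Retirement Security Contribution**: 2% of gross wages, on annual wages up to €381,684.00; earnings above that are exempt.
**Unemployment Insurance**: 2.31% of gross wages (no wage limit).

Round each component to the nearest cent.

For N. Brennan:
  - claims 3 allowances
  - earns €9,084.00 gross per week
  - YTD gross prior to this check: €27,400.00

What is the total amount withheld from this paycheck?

€1,761.27

Canton Income Tax: taxable = €9,084.00 − 3×€192.00 = €8,508.00
  €468.40 + 21.42% × (€8,508.00 − €4,300.00) = €468.40 + 21.42% × €4,208.00 = €1,369.75
Retirement Security Contribution: 2% × €9,084.00 = €181.68
Unemployment Insurance: 2.31% × €9,084.00 = €209.84
Total: €1,369.75 + €181.68 + €209.84 = €1,761.27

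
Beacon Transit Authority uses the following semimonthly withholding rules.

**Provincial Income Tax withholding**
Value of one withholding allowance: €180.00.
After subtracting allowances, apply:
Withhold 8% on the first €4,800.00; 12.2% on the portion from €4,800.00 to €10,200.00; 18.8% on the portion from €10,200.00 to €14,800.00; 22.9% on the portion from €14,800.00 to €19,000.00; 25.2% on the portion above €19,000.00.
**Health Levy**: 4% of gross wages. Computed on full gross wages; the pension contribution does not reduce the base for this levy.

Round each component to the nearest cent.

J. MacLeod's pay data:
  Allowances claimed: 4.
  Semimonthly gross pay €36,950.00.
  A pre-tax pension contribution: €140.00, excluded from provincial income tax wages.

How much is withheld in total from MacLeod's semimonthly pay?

Provincial Income Tax: taxable = €36,950.00 − €140.00 − 4×€180.00 = €36,090.00
  €2,869.40 + 25.2% × (€36,090.00 − €19,000.00) = €2,869.40 + 25.2% × €17,090.00 = €7,176.08
Health Levy: 4% × €36,950.00 = €1,478.00
Total: €7,176.08 + €1,478.00 = €8,654.08

€8,654.08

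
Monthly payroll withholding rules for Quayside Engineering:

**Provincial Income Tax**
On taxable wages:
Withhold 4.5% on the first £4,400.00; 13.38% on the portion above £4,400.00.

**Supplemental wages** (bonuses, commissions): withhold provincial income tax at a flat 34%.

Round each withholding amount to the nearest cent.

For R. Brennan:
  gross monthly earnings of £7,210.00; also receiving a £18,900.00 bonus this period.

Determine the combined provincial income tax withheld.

£6,999.98

Provincial Income Tax: taxable = £7,210.00
  £198.00 + 13.38% × (£7,210.00 − £4,400.00) = £198.00 + 13.38% × £2,810.00 = £573.98
Supplemental (34% flat on bonus): 34% × £18,900.00 = £6,426.00
Total provincial income tax: £573.98 + £6,426.00 = £6,999.98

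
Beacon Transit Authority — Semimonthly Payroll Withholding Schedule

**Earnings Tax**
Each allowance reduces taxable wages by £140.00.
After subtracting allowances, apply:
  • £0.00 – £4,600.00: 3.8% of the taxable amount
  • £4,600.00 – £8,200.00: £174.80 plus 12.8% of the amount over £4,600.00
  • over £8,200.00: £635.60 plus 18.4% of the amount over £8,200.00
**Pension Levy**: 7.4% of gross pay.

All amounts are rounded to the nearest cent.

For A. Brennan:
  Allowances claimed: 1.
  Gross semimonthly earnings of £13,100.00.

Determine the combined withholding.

£2,480.84

Earnings Tax: taxable = £13,100.00 − 1×£140.00 = £12,960.00
  £635.60 + 18.4% × (£12,960.00 − £8,200.00) = £635.60 + 18.4% × £4,760.00 = £1,511.44
Pension Levy: 7.4% × £13,100.00 = £969.40
Total: £1,511.44 + £969.40 = £2,480.84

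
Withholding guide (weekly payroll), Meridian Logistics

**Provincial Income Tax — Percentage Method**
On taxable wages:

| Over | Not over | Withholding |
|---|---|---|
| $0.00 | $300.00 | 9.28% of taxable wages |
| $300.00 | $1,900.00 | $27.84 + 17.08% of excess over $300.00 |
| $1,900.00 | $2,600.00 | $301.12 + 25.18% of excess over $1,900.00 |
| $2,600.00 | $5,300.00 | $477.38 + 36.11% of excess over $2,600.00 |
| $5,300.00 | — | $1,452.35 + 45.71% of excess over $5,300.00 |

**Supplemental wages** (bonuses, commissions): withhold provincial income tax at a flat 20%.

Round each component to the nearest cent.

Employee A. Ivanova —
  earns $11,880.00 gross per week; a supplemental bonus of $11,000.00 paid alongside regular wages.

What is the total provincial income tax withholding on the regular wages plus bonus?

Provincial Income Tax: taxable = $11,880.00
  $1,452.35 + 45.71% × ($11,880.00 − $5,300.00) = $1,452.35 + 45.71% × $6,580.00 = $4,460.07
Supplemental (20% flat on bonus): 20% × $11,000.00 = $2,200.00
Total provincial income tax: $4,460.07 + $2,200.00 = $6,660.07

$6,660.07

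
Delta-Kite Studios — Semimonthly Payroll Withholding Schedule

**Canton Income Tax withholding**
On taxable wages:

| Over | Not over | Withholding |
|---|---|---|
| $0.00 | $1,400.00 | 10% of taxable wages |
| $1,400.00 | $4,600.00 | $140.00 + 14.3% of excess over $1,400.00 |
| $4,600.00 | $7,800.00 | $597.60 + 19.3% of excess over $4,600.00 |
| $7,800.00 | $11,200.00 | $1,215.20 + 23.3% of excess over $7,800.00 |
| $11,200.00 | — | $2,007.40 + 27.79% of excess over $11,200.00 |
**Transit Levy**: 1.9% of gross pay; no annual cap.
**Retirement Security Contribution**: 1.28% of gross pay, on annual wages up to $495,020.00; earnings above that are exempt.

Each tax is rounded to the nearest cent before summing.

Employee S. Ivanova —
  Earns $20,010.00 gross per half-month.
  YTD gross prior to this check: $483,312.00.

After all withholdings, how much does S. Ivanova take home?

$15,024.25

Canton Income Tax: taxable = $20,010.00
  $2,007.40 + 27.79% × ($20,010.00 − $11,200.00) = $2,007.40 + 27.79% × $8,810.00 = $4,455.70
Transit Levy: 1.9% × $20,010.00 = $380.19
Retirement Security Contribution: cap $495,020.00 − YTD $483,312.00 = $11,708.00 subject; 1.28% × $11,708.00 = $149.86
Total withheld: $4,455.70 + $380.19 + $149.86 = $4,985.75
Net pay: $20,010.00 − $4,985.75 = $15,024.25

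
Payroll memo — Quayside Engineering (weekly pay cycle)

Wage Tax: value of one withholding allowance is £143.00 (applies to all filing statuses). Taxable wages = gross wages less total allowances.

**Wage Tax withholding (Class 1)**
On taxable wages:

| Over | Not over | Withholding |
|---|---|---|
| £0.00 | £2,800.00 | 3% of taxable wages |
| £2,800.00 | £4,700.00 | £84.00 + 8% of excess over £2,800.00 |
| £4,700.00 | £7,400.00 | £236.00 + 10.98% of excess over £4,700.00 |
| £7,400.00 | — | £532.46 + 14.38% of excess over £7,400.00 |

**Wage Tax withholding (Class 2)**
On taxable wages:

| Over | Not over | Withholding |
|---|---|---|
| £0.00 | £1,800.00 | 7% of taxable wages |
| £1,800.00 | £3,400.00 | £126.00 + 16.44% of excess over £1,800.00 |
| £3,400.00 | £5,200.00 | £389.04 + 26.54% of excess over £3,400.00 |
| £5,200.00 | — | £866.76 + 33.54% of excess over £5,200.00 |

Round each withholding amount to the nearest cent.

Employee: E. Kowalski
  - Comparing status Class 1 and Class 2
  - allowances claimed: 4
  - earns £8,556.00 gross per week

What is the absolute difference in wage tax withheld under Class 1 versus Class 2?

Wage Tax (Class 1): taxable = £8,556.00 − 4×£143.00 = £7,984.00
  £532.46 + 14.38% × (£7,984.00 − £7,400.00) = £532.46 + 14.38% × £584.00 = £616.44
Wage Tax (Class 2): taxable = £8,556.00 − 4×£143.00 = £7,984.00
  £866.76 + 33.54% × (£7,984.00 − £5,200.00) = £866.76 + 33.54% × £2,784.00 = £1,800.51
Difference: |£616.44 − £1,800.51| = £1,184.07 (higher under Class 2)

£1,184.07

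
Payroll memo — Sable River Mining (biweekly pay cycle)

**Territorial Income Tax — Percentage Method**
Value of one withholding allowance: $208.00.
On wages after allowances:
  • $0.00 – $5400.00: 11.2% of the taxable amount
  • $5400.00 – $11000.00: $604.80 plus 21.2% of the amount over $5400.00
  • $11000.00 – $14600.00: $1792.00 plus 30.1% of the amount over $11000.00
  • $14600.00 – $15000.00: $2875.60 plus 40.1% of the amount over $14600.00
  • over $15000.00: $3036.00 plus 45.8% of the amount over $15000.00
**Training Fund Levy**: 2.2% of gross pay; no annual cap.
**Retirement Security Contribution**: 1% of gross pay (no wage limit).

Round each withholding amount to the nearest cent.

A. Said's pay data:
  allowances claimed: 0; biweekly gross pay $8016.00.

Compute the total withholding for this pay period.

Territorial Income Tax: taxable = $8016.00
  $604.80 + 21.2% × ($8016.00 − $5400.00) = $604.80 + 21.2% × $2616.00 = $1159.39
Training Fund Levy: 2.2% × $8016.00 = $176.35
Retirement Security Contribution: 1% × $8016.00 = $80.16
Total: $1159.39 + $176.35 + $80.16 = $1415.90

$1415.90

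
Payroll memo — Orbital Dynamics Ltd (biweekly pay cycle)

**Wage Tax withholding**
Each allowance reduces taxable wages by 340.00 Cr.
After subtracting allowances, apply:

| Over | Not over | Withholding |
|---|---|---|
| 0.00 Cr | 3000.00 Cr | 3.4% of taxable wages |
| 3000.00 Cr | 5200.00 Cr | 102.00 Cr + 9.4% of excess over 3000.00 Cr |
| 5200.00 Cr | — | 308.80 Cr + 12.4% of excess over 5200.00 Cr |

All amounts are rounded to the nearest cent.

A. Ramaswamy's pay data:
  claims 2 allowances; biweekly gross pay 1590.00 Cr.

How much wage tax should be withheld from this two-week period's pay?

Wage Tax: taxable = 1590.00 Cr − 2×340.00 Cr = 910.00 Cr
  3.4% × 910.00 Cr = 30.94 Cr

30.94 Cr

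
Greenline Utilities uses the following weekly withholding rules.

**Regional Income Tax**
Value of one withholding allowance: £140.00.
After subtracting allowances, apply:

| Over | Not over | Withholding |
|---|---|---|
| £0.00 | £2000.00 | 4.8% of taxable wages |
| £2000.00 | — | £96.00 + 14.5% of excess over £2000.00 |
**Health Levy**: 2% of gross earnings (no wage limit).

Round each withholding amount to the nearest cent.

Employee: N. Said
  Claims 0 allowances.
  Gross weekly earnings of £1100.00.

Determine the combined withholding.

£74.80

Regional Income Tax: taxable = £1100.00
  4.8% × £1100.00 = £52.80
Health Levy: 2% × £1100.00 = £22.00
Total: £52.80 + £22.00 = £74.80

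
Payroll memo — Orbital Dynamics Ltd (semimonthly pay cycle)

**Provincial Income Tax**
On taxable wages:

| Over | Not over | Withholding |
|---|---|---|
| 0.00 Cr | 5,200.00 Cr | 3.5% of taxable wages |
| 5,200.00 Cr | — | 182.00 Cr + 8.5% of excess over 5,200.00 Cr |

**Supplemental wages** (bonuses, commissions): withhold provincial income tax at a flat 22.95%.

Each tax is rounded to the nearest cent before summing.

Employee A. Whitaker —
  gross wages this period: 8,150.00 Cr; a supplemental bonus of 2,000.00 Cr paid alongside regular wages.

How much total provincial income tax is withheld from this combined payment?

891.75 Cr

Provincial Income Tax: taxable = 8,150.00 Cr
  182.00 Cr + 8.5% × (8,150.00 Cr − 5,200.00 Cr) = 182.00 Cr + 8.5% × 2,950.00 Cr = 432.75 Cr
Supplemental (22.95% flat on bonus): 22.95% × 2,000.00 Cr = 459.00 Cr
Total provincial income tax: 432.75 Cr + 459.00 Cr = 891.75 Cr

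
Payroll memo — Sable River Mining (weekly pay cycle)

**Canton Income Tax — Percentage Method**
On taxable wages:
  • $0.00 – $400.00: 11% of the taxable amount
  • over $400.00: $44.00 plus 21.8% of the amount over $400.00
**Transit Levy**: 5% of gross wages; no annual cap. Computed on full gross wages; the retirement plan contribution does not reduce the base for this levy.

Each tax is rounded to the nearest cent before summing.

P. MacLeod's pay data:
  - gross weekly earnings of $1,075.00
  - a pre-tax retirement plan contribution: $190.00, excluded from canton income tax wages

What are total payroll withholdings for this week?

$203.48

Canton Income Tax: taxable = $1,075.00 − $190.00 = $885.00
  $44.00 + 21.8% × ($885.00 − $400.00) = $44.00 + 21.8% × $485.00 = $149.73
Transit Levy: 5% × $1,075.00 = $53.75
Total: $149.73 + $53.75 = $203.48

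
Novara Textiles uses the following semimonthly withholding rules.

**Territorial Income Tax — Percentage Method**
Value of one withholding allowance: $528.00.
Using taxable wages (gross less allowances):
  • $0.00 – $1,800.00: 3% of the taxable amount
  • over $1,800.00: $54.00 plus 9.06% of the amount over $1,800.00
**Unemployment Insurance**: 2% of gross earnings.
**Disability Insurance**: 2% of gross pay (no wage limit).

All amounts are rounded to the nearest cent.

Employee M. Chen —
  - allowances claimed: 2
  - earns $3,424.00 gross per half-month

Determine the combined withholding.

$242.42

Territorial Income Tax: taxable = $3,424.00 − 2×$528.00 = $2,368.00
  $54.00 + 9.06% × ($2,368.00 − $1,800.00) = $54.00 + 9.06% × $568.00 = $105.46
Unemployment Insurance: 2% × $3,424.00 = $68.48
Disability Insurance: 2% × $3,424.00 = $68.48
Total: $105.46 + $68.48 + $68.48 = $242.42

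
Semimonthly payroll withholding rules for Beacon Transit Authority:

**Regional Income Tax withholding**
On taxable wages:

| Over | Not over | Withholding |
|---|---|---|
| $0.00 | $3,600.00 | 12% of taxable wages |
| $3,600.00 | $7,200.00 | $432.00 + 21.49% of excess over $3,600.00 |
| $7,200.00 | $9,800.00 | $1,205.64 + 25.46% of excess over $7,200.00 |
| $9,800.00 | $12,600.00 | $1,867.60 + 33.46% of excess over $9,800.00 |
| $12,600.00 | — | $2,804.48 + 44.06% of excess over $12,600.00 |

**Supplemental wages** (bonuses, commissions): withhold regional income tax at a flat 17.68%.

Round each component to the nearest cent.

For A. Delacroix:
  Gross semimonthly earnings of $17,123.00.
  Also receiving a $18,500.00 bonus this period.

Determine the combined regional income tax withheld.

Regional Income Tax: taxable = $17,123.00
  $2,804.48 + 44.06% × ($17,123.00 − $12,600.00) = $2,804.48 + 44.06% × $4,523.00 = $4,797.31
Supplemental (17.68% flat on bonus): 17.68% × $18,500.00 = $3,270.80
Total regional income tax: $4,797.31 + $3,270.80 = $8,068.11

$8,068.11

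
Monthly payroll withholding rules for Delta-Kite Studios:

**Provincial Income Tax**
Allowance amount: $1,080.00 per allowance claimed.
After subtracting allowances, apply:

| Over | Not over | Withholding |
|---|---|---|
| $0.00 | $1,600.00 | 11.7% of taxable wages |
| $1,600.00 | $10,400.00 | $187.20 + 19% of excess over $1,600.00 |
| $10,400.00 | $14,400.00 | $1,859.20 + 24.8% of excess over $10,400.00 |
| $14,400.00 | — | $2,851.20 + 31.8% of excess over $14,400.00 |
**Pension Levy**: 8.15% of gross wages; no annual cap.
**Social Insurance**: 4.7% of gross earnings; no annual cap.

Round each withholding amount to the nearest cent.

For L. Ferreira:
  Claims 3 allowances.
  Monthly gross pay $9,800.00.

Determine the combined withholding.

$2,388.90

Provincial Income Tax: taxable = $9,800.00 − 3×$1,080.00 = $6,560.00
  $187.20 + 19% × ($6,560.00 − $1,600.00) = $187.20 + 19% × $4,960.00 = $1,129.60
Pension Levy: 8.15% × $9,800.00 = $798.70
Social Insurance: 4.7% × $9,800.00 = $460.60
Total: $1,129.60 + $798.70 + $460.60 = $2,388.90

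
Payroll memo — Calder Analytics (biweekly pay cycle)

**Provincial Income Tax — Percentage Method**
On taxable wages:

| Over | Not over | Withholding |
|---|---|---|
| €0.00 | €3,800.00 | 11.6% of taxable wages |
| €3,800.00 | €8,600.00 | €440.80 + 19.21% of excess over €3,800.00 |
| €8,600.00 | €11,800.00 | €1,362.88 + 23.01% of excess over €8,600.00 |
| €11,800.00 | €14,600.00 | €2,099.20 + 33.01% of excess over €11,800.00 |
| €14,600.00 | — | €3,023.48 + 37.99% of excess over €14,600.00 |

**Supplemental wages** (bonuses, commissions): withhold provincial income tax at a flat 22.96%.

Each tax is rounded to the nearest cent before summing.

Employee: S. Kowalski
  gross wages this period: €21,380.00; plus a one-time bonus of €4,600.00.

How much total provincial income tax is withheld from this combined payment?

€6,655.36

Provincial Income Tax: taxable = €21,380.00
  €3,023.48 + 37.99% × (€21,380.00 − €14,600.00) = €3,023.48 + 37.99% × €6,780.00 = €5,599.20
Supplemental (22.96% flat on bonus): 22.96% × €4,600.00 = €1,056.16
Total provincial income tax: €5,599.20 + €1,056.16 = €6,655.36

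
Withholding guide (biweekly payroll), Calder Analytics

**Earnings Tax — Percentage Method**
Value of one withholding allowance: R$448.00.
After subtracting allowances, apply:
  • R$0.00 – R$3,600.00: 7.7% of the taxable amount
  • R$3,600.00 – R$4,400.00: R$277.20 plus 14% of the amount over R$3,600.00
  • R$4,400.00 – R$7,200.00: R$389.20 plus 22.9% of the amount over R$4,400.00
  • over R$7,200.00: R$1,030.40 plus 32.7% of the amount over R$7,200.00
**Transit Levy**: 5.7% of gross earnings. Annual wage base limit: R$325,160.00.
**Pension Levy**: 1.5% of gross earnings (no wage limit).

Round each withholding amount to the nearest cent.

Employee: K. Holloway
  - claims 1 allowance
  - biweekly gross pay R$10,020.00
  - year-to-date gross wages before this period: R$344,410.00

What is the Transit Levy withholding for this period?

R$0.00

Transit Levy: YTD R$344,410.00 ≥ cap R$325,160.00 → R$0.00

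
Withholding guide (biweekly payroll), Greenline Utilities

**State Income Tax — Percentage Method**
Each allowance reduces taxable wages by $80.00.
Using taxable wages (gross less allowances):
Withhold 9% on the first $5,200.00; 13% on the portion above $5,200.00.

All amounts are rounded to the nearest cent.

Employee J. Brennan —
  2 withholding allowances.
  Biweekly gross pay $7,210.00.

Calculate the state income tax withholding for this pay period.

$708.50

State Income Tax: taxable = $7,210.00 − 2×$80.00 = $7,050.00
  $468.00 + 13% × ($7,050.00 − $5,200.00) = $468.00 + 13% × $1,850.00 = $708.50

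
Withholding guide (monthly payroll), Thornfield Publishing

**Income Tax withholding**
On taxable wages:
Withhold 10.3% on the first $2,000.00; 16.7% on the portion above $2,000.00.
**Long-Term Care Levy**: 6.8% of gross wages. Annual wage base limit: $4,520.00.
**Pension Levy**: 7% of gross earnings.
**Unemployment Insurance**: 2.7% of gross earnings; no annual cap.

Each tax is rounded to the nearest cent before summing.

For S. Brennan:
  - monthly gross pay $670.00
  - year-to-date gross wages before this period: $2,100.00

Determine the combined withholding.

Income Tax: taxable = $670.00
  10.3% × $670.00 = $69.01
Long-Term Care Levy: 6.8% × $670.00 = $45.56
Pension Levy: 7% × $670.00 = $46.90
Unemployment Insurance: 2.7% × $670.00 = $18.09
Total: $69.01 + $45.56 + $46.90 + $18.09 = $179.56

$179.56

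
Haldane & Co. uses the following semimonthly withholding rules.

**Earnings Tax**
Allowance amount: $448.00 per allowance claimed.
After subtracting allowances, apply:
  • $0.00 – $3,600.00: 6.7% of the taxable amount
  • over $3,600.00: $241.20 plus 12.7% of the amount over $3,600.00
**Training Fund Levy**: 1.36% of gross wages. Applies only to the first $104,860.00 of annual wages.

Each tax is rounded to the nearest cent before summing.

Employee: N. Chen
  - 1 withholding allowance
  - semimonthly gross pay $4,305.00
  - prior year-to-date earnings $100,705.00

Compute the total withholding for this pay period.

Earnings Tax: taxable = $4,305.00 − 1×$448.00 = $3,857.00
  $241.20 + 12.7% × ($3,857.00 − $3,600.00) = $241.20 + 12.7% × $257.00 = $273.84
Training Fund Levy: cap $104,860.00 − YTD $100,705.00 = $4,155.00 subject; 1.36% × $4,155.00 = $56.51
Total: $273.84 + $56.51 = $330.35

$330.35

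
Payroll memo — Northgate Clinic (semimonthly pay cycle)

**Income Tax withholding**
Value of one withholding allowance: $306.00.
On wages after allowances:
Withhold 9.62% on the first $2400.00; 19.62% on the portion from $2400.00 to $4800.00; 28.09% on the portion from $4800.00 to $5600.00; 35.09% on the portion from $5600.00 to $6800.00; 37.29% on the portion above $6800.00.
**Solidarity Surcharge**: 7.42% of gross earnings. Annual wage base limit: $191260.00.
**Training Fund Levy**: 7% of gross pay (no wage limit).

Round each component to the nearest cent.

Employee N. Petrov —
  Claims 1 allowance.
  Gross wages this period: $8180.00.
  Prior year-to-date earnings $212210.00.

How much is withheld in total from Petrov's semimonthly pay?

$2320.65

Income Tax: taxable = $8180.00 − 1×$306.00 = $7874.00
  $1347.56 + 37.29% × ($7874.00 − $6800.00) = $1347.56 + 37.29% × $1074.00 = $1748.05
Solidarity Surcharge: YTD $212210.00 ≥ cap $191260.00 → $0.00
Training Fund Levy: 7% × $8180.00 = $572.60
Total: $1748.05 + $0.00 + $572.60 = $2320.65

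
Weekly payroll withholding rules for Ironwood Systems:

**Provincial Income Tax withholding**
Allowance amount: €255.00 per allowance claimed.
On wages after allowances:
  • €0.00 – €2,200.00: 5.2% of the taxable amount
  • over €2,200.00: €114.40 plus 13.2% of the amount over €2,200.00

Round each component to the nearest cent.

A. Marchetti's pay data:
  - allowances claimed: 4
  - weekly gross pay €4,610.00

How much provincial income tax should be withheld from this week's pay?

Provincial Income Tax: taxable = €4,610.00 − 4×€255.00 = €3,590.00
  €114.40 + 13.2% × (€3,590.00 − €2,200.00) = €114.40 + 13.2% × €1,390.00 = €297.88

€297.88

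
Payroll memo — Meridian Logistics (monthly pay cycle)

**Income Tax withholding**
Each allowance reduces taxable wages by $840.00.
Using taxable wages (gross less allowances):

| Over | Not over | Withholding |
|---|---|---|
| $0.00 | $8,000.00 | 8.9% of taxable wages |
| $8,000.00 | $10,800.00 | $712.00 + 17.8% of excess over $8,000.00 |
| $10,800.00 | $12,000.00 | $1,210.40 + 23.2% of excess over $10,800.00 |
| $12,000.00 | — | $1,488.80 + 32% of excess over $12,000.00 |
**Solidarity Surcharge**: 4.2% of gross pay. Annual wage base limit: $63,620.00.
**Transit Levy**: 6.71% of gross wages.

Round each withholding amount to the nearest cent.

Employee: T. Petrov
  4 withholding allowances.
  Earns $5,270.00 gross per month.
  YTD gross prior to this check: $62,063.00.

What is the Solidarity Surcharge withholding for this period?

$65.39

Solidarity Surcharge: cap $63,620.00 − YTD $62,063.00 = $1,557.00 subject; 4.2% × $1,557.00 = $65.39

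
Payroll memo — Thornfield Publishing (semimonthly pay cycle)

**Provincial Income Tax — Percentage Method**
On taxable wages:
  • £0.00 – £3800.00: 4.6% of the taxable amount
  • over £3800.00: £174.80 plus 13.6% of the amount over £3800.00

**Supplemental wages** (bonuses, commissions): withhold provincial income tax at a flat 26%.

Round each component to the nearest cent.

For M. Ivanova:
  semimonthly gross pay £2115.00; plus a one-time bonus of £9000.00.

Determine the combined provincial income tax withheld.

£2437.29

Provincial Income Tax: taxable = £2115.00
  4.6% × £2115.00 = £97.29
Supplemental (26% flat on bonus): 26% × £9000.00 = £2340.00
Total provincial income tax: £97.29 + £2340.00 = £2437.29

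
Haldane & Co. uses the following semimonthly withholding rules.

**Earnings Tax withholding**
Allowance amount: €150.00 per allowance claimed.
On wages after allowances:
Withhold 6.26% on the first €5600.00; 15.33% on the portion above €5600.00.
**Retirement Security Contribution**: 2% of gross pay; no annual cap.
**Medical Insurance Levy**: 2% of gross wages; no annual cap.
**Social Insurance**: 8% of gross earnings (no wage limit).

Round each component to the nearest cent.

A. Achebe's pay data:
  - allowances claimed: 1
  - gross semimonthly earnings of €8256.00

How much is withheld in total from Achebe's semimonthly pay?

Earnings Tax: taxable = €8256.00 − 1×€150.00 = €8106.00
  €350.56 + 15.33% × (€8106.00 − €5600.00) = €350.56 + 15.33% × €2506.00 = €734.73
Retirement Security Contribution: 2% × €8256.00 = €165.12
Medical Insurance Levy: 2% × €8256.00 = €165.12
Social Insurance: 8% × €8256.00 = €660.48
Total: €734.73 + €165.12 + €165.12 + €660.48 = €1725.45

€1725.45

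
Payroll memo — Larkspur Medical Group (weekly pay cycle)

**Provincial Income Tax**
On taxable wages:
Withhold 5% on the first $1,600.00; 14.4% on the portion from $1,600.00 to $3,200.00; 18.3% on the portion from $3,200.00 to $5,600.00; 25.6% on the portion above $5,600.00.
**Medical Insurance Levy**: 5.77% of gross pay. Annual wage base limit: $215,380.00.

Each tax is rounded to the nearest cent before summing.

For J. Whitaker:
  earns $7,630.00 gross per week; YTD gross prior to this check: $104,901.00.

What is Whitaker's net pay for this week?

Provincial Income Tax: taxable = $7,630.00
  $749.60 + 25.6% × ($7,630.00 − $5,600.00) = $749.60 + 25.6% × $2,030.00 = $1,269.28
Medical Insurance Levy: 5.77% × $7,630.00 = $440.25
Total withheld: $1,269.28 + $440.25 = $1,709.53
Net pay: $7,630.00 − $1,709.53 = $5,920.47

$5,920.47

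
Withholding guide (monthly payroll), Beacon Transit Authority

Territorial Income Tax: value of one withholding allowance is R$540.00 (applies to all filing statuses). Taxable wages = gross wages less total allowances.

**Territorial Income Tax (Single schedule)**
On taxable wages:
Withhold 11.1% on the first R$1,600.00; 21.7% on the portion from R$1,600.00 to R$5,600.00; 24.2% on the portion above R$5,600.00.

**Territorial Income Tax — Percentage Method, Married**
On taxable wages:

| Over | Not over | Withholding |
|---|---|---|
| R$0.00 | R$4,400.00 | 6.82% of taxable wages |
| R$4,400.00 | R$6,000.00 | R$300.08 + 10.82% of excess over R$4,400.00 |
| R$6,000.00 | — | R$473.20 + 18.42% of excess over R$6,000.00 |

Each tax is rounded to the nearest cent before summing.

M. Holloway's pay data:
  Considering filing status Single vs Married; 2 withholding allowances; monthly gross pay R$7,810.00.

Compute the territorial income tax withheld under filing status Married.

R$607.67

Territorial Income Tax (Married): taxable = R$7,810.00 − 2×R$540.00 = R$6,730.00
  R$473.20 + 18.42% × (R$6,730.00 − R$6,000.00) = R$473.20 + 18.42% × R$730.00 = R$607.67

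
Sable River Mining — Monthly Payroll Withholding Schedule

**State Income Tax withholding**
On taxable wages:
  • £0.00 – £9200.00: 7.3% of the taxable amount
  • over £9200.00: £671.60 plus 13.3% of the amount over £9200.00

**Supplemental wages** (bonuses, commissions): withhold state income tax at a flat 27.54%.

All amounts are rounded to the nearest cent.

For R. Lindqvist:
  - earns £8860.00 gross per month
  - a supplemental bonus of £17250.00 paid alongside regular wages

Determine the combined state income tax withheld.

£5397.43

State Income Tax: taxable = £8860.00
  7.3% × £8860.00 = £646.78
Supplemental (27.54% flat on bonus): 27.54% × £17250.00 = £4750.65
Total state income tax: £646.78 + £4750.65 = £5397.43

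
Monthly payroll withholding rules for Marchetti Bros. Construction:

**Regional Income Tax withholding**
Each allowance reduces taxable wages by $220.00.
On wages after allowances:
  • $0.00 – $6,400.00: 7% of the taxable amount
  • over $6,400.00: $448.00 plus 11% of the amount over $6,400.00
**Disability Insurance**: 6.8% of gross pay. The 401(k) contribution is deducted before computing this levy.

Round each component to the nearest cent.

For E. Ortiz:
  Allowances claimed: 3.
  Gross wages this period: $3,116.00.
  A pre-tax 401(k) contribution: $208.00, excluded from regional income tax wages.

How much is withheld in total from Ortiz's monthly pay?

$355.10

Regional Income Tax: taxable = $3,116.00 − $208.00 − 3×$220.00 = $2,248.00
  7% × $2,248.00 = $157.36
Disability Insurance: 6.8% × $2,908.00 = $197.74
Total: $157.36 + $197.74 = $355.10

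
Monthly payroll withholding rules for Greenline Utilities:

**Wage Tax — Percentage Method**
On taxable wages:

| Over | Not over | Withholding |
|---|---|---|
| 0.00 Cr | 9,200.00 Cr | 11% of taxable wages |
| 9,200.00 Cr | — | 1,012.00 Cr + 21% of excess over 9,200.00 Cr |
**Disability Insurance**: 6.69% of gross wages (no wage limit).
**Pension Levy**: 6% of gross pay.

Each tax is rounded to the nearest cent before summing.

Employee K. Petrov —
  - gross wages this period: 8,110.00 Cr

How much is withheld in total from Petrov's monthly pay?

Wage Tax: taxable = 8,110.00 Cr
  11% × 8,110.00 Cr = 892.10 Cr
Disability Insurance: 6.69% × 8,110.00 Cr = 542.56 Cr
Pension Levy: 6% × 8,110.00 Cr = 486.60 Cr
Total: 892.10 Cr + 542.56 Cr + 486.60 Cr = 1,921.26 Cr

1,921.26 Cr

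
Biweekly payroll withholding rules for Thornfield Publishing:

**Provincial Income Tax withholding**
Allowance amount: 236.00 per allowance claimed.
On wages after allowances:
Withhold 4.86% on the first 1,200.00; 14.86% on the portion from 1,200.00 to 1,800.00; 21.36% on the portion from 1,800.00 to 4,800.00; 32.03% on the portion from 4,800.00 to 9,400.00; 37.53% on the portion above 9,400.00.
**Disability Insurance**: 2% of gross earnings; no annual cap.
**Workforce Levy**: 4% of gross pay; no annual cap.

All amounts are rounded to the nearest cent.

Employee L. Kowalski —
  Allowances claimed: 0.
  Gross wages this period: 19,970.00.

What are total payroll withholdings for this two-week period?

7,426.78

Provincial Income Tax: taxable = 19,970.00
  2,261.66 + 37.53% × (19,970.00 − 9,400.00) = 2,261.66 + 37.53% × 10,570.00 = 6,228.58
Disability Insurance: 2% × 19,970.00 = 399.40
Workforce Levy: 4% × 19,970.00 = 798.80
Total: 6,228.58 + 399.40 + 798.80 = 7,426.78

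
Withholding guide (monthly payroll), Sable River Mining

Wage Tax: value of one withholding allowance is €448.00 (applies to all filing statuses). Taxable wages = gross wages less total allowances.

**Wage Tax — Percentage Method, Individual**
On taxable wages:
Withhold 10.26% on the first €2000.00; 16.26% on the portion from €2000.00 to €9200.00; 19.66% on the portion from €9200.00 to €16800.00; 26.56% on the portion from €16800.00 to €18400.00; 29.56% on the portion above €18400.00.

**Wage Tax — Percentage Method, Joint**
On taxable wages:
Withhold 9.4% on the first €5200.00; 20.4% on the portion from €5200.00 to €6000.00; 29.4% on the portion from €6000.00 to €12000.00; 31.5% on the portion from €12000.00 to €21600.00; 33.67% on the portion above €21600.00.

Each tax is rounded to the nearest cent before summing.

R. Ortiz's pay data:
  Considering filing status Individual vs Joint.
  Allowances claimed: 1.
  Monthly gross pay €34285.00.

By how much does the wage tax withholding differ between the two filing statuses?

€1701.98

Wage Tax (Individual): taxable = €34285.00 − 1×€448.00 = €33837.00
  €3295.04 + 29.56% × (€33837.00 − €18400.00) = €3295.04 + 29.56% × €15437.00 = €7858.22
Wage Tax (Joint): taxable = €34285.00 − 1×€448.00 = €33837.00
  €5440.00 + 33.67% × (€33837.00 − €21600.00) = €5440.00 + 33.67% × €12237.00 = €9560.20
Difference: |€7858.22 − €9560.20| = €1701.98 (higher under Joint)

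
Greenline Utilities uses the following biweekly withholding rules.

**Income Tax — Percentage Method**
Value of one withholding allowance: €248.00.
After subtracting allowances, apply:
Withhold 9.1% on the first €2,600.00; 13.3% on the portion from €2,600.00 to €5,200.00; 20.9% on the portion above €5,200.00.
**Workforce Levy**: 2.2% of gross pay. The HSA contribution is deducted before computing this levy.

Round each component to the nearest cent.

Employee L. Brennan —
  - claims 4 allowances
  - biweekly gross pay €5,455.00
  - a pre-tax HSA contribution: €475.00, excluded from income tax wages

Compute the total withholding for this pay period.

Income Tax: taxable = €5,455.00 − €475.00 − 4×€248.00 = €3,988.00
  €236.60 + 13.3% × (€3,988.00 − €2,600.00) = €236.60 + 13.3% × €1,388.00 = €421.20
Workforce Levy: 2.2% × €4,980.00 = €109.56
Total: €421.20 + €109.56 = €530.76

€530.76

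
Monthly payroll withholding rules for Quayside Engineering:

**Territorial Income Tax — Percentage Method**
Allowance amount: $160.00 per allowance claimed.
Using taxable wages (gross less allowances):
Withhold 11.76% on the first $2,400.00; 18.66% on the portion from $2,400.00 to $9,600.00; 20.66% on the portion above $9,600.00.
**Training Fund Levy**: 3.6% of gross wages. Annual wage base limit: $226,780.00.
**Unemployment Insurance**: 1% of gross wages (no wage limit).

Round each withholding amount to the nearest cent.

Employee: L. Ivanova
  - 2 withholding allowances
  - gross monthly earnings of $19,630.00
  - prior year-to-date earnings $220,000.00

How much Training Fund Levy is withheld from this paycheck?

Training Fund Levy: cap $226,780.00 − YTD $220,000.00 = $6,780.00 subject; 3.6% × $6,780.00 = $244.08

$244.08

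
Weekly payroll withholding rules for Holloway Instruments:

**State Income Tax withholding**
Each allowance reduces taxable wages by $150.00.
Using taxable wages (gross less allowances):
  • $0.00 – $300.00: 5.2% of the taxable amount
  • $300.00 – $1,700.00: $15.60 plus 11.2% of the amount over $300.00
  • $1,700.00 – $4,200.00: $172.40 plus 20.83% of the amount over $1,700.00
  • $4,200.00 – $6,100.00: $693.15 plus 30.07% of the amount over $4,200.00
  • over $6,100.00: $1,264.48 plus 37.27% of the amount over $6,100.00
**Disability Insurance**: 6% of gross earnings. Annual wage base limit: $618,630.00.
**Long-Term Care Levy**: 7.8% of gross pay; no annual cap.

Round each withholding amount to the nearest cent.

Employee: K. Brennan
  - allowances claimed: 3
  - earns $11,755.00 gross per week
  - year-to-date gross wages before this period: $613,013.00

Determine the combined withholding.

$4,458.29

State Income Tax: taxable = $11,755.00 − 3×$150.00 = $11,305.00
  $1,264.48 + 37.27% × ($11,305.00 − $6,100.00) = $1,264.48 + 37.27% × $5,205.00 = $3,204.38
Disability Insurance: cap $618,630.00 − YTD $613,013.00 = $5,617.00 subject; 6% × $5,617.00 = $337.02
Long-Term Care Levy: 7.8% × $11,755.00 = $916.89
Total: $3,204.38 + $337.02 + $916.89 = $4,458.29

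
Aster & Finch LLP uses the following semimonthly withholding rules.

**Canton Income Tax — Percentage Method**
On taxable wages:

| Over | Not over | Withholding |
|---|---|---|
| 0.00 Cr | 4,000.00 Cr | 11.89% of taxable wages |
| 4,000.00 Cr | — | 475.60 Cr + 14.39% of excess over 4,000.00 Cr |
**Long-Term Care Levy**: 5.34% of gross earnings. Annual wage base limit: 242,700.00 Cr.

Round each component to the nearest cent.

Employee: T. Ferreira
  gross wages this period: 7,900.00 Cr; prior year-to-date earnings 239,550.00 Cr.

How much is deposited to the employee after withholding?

6,694.98 Cr

Canton Income Tax: taxable = 7,900.00 Cr
  475.60 Cr + 14.39% × (7,900.00 Cr − 4,000.00 Cr) = 475.60 Cr + 14.39% × 3,900.00 Cr = 1,036.81 Cr
Long-Term Care Levy: cap 242,700.00 Cr − YTD 239,550.00 Cr = 3,150.00 Cr subject; 5.34% × 3,150.00 Cr = 168.21 Cr
Total withheld: 1,036.81 Cr + 168.21 Cr = 1,205.02 Cr
Net pay: 7,900.00 Cr − 1,205.02 Cr = 6,694.98 Cr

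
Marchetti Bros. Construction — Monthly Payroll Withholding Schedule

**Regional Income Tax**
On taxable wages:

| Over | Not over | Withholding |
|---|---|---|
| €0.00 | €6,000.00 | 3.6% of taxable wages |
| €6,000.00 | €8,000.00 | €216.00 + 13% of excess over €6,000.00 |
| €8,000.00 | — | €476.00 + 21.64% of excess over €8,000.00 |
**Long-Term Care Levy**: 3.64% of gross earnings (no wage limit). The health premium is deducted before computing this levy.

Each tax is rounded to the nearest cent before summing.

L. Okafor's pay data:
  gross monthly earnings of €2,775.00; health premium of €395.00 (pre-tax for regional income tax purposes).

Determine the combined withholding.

Regional Income Tax: taxable = €2,775.00 − €395.00 = €2,380.00
  3.6% × €2,380.00 = €85.68
Long-Term Care Levy: 3.64% × €2,380.00 = €86.63
Total: €85.68 + €86.63 = €172.31

€172.31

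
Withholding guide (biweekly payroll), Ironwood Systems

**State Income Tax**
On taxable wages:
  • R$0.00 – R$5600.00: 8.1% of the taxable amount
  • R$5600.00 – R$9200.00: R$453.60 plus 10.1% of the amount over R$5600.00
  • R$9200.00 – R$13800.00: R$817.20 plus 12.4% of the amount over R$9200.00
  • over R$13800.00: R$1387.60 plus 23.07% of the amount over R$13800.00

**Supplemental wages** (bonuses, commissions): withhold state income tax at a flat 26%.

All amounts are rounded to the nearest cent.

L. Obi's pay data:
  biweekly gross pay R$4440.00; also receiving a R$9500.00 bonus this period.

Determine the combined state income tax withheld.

R$2829.64

State Income Tax: taxable = R$4440.00
  8.1% × R$4440.00 = R$359.64
Supplemental (26% flat on bonus): 26% × R$9500.00 = R$2470.00
Total state income tax: R$359.64 + R$2470.00 = R$2829.64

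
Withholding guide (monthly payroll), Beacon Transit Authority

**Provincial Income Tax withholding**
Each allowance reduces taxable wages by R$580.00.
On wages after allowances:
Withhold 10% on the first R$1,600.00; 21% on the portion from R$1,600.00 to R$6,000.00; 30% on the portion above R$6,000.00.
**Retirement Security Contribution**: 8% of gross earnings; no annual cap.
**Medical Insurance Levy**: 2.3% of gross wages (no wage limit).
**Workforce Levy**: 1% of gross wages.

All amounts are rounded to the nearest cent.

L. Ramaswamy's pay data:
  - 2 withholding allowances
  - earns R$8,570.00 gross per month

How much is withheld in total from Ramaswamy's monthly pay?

Provincial Income Tax: taxable = R$8,570.00 − 2×R$580.00 = R$7,410.00
  R$1,084.00 + 30% × (R$7,410.00 − R$6,000.00) = R$1,084.00 + 30% × R$1,410.00 = R$1,507.00
Retirement Security Contribution: 8% × R$8,570.00 = R$685.60
Medical Insurance Levy: 2.3% × R$8,570.00 = R$197.11
Workforce Levy: 1% × R$8,570.00 = R$85.70
Total: R$1,507.00 + R$685.60 + R$197.11 + R$85.70 = R$2,475.41

R$2,475.41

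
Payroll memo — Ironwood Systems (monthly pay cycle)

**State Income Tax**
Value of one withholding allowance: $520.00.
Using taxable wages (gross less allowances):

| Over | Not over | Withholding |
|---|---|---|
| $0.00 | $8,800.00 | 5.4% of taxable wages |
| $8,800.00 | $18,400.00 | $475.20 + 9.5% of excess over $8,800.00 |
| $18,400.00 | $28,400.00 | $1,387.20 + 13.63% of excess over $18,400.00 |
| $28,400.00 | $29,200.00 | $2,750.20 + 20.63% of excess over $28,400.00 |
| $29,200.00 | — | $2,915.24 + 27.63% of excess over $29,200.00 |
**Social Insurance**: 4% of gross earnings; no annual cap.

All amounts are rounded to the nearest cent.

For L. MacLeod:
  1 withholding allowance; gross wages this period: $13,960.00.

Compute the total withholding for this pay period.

$1,474.40

State Income Tax: taxable = $13,960.00 − 1×$520.00 = $13,440.00
  $475.20 + 9.5% × ($13,440.00 − $8,800.00) = $475.20 + 9.5% × $4,640.00 = $916.00
Social Insurance: 4% × $13,960.00 = $558.40
Total: $916.00 + $558.40 = $1,474.40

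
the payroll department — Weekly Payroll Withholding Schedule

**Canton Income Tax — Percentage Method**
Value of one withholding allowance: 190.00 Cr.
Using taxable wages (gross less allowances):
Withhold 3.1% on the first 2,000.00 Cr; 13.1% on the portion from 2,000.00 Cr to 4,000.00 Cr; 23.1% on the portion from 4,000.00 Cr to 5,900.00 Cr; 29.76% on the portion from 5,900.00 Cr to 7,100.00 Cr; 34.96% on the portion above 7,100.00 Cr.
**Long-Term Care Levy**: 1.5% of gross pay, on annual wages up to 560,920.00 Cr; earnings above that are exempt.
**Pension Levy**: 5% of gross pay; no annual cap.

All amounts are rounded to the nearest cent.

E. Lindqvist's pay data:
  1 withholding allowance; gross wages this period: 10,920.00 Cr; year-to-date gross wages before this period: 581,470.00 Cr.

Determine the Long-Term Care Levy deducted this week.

Long-Term Care Levy: YTD 581,470.00 Cr ≥ cap 560,920.00 Cr → 0.00 Cr

0.00 Cr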